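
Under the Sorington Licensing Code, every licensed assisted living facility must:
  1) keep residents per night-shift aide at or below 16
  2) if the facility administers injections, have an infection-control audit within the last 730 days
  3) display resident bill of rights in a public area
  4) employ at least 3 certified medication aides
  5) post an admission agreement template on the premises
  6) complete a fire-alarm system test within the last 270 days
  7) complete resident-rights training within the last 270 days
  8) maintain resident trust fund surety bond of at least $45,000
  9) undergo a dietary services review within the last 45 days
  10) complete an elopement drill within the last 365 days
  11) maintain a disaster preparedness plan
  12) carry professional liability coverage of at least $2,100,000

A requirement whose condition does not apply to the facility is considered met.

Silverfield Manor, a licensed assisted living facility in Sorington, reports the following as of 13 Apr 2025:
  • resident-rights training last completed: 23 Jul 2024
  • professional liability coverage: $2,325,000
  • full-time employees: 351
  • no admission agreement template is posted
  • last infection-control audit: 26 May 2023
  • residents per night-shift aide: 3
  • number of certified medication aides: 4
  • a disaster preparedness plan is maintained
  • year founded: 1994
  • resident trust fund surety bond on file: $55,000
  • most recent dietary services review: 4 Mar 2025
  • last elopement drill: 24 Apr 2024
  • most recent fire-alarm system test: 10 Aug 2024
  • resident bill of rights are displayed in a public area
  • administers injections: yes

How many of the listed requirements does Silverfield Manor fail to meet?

1. residents per night-shift aide 3 ≤ 16 → met
2. condition 'administers injections' holds; infection-control audit 688 days ago vs limit 730 → met
3. resident bill of rights present → met
4. certified medication aides 4 ≥ 3 → met
5. admission agreement template absent → not met
6. fire-alarm system test 246 days ago vs limit 270 → met
7. resident-rights training 264 days ago vs limit 270 → met
8. resident trust fund surety bond $55,000 ≥ $45,000 → met
9. dietary services review 40 days ago vs limit 45 → met
10. elopement drill 354 days ago vs limit 365 → met
11. disaster preparedness plan present → met
12. professional liability coverage $2,325,000 ≥ $2,100,000 → met
Not met: 1 of 12

1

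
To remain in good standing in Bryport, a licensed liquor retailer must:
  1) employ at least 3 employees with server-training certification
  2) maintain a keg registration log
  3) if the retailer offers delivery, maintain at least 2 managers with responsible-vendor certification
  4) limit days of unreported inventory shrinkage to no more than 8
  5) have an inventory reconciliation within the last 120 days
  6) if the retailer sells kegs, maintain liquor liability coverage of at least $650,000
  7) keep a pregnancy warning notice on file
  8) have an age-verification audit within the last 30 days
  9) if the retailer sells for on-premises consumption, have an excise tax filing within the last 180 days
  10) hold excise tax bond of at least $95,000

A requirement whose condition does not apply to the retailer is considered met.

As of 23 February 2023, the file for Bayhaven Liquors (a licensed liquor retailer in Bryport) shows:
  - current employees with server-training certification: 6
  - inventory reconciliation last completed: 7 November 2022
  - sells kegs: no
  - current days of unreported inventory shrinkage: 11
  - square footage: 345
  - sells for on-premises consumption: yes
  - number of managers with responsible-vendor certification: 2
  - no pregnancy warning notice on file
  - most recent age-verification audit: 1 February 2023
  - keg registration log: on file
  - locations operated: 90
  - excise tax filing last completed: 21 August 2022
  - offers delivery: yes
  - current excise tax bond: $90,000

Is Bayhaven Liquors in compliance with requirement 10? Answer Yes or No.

10. excise tax bond $90,000 < $95,000 → not met

No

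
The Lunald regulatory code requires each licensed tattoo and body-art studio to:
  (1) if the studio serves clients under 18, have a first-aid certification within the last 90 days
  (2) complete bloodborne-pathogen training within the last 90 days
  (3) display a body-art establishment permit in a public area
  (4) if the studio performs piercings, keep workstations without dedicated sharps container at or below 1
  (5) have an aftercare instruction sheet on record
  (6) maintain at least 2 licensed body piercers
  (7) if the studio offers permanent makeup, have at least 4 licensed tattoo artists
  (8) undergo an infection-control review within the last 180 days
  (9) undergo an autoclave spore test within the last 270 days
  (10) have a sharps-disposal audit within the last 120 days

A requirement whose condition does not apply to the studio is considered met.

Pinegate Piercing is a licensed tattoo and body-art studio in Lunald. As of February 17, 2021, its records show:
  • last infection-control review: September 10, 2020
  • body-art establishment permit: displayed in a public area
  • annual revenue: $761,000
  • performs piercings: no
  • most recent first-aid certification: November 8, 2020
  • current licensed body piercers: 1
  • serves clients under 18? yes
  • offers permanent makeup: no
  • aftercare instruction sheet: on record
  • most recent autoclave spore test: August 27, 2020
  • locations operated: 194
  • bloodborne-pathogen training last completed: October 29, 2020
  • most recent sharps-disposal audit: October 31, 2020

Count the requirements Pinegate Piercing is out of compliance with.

3

1. condition 'serves clients under 18' holds; first-aid certification 101 days ago vs limit 90 → not met
2. bloodborne-pathogen training 111 days ago vs limit 90 → not met
3. body-art establishment permit present → met
4. condition 'performs piercings' does not hold → requirement n/a → met
5. aftercare instruction sheet present → met
6. licensed body piercers 1 < 2 → not met
7. condition 'offers permanent makeup' does not hold → requirement n/a → met
8. infection-control review 160 days ago vs limit 180 → met
9. autoclave spore test 174 days ago vs limit 270 → met
10. sharps-disposal audit 109 days ago vs limit 120 → met
Not met: 3 of 10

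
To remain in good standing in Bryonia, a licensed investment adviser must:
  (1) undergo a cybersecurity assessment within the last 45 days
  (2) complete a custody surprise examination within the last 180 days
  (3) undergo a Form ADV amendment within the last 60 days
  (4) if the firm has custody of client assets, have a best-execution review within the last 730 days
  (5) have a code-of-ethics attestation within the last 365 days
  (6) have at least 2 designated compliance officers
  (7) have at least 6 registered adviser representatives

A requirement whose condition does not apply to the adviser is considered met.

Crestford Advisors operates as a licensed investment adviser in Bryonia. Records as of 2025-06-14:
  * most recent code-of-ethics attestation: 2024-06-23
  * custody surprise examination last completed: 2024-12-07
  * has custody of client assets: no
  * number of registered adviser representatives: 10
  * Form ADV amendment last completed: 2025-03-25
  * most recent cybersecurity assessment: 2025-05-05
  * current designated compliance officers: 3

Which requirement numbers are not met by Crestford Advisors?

1. cybersecurity assessment 40 days ago vs limit 45 → met
2. custody surprise examination 189 days ago vs limit 180 → not met
3. Form ADV amendment 81 days ago vs limit 60 → not met
4. condition 'has custody of client assets' does not hold → requirement n/a → met
5. code-of-ethics attestation 356 days ago vs limit 365 → met
6. designated compliance officers 3 ≥ 2 → met
7. registered adviser representatives 10 ≥ 6 → met
Not met: 2, 3

2, 3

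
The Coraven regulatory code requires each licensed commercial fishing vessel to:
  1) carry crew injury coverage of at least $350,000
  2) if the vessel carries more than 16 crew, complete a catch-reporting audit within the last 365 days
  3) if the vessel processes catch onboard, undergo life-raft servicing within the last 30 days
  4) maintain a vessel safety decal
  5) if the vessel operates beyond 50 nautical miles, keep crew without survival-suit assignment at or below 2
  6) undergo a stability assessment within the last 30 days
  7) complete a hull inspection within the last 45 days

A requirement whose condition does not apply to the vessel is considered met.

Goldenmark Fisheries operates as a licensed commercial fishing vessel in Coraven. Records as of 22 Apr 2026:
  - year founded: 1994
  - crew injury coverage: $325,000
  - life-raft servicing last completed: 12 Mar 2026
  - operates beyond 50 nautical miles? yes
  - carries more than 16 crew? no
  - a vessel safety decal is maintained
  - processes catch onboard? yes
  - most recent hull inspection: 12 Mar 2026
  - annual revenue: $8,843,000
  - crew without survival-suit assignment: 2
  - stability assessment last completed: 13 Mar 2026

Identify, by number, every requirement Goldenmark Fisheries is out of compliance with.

1, 3, 6

1. crew injury coverage $325,000 < $350,000 → not met
2. condition 'carries more than 16 crew' does not hold → requirement n/a → met
3. condition 'processes catch onboard' holds; life-raft servicing 41 days ago vs limit 30 → not met
4. vessel safety decal present → met
5. condition 'operates beyond 50 nautical miles' holds; crew without survival-suit assignment 2 ≤ 2 → met
6. stability assessment 40 days ago vs limit 30 → not met
7. hull inspection 41 days ago vs limit 45 → met
Not met: 1, 3, 6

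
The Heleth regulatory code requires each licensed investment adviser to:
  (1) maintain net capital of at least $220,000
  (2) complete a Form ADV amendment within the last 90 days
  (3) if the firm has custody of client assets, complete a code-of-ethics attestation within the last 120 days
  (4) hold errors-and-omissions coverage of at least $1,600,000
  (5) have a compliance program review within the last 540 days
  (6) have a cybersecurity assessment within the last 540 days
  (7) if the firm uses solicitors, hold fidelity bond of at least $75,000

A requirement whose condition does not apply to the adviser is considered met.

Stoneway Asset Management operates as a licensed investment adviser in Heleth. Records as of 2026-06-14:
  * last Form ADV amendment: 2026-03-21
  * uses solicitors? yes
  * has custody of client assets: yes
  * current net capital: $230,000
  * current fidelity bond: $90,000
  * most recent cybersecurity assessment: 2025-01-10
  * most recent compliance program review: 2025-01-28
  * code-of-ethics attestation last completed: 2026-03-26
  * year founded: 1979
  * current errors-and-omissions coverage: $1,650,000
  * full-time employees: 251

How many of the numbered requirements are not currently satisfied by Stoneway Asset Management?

0

1. net capital $230,000 ≥ $220,000 → met
2. Form ADV amendment 85 days ago vs limit 90 → met
3. condition 'has custody of client assets' holds; code-of-ethics attestation 80 days ago vs limit 120 → met
4. errors-and-omissions coverage $1,650,000 ≥ $1,600,000 → met
5. compliance program review 502 days ago vs limit 540 → met
6. cybersecurity assessment 520 days ago vs limit 540 → met
7. condition 'uses solicitors' holds; fidelity bond $90,000 ≥ $75,000 → met
Not met: 0 of 7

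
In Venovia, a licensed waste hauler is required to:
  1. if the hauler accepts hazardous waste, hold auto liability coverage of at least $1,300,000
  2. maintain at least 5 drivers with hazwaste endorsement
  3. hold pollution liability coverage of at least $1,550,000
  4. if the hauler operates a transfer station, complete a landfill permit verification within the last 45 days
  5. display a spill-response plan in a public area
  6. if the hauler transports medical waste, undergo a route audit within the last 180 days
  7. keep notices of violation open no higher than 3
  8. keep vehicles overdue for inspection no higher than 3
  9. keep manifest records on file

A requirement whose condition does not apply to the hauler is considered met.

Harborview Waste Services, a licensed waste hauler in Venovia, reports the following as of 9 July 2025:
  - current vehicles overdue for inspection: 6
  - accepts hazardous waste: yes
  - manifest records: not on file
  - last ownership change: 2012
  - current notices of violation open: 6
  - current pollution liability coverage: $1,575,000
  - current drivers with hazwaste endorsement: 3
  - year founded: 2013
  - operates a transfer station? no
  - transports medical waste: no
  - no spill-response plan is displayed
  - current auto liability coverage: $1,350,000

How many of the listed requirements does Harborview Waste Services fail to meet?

5

1. condition 'accepts hazardous waste' holds; auto liability coverage $1,350,000 ≥ $1,300,000 → met
2. drivers with hazwaste endorsement 3 < 5 → not met
3. pollution liability coverage $1,575,000 ≥ $1,550,000 → met
4. condition 'operates a transfer station' does not hold → requirement n/a → met
5. spill-response plan absent → not met
6. condition 'transports medical waste' does not hold → requirement n/a → met
7. notices of violation open 6 > 3 → not met
8. vehicles overdue for inspection 6 > 3 → not met
9. manifest records absent → not met
Not met: 5 of 9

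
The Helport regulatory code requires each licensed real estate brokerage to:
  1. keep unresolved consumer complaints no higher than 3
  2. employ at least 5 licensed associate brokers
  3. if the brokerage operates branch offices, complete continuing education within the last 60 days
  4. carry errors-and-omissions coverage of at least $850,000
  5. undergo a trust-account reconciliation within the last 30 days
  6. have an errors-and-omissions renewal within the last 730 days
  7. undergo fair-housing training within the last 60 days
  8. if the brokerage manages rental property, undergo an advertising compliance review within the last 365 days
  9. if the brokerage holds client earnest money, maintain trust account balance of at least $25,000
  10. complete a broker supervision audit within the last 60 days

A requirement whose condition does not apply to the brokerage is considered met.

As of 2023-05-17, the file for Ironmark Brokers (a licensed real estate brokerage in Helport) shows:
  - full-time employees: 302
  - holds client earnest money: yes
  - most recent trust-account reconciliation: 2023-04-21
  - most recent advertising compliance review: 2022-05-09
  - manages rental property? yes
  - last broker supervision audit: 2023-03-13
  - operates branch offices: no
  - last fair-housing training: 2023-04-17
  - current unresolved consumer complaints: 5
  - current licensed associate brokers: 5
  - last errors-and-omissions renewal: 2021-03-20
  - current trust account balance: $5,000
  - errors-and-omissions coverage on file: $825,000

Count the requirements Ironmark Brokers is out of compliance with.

1. unresolved consumer complaints 5 > 3 → not met
2. licensed associate brokers 5 ≥ 5 → met
3. condition 'operates branch offices' does not hold → requirement n/a → met
4. errors-and-omissions coverage $825,000 < $850,000 → not met
5. trust-account reconciliation 26 days ago vs limit 30 → met
6. errors-and-omissions renewal 788 days ago vs limit 730 → not met
7. fair-housing training 30 days ago vs limit 60 → met
8. condition 'manages rental property' holds; advertising compliance review 373 days ago vs limit 365 → not met
9. condition 'holds client earnest money' holds; trust account balance $5,000 < $25,000 → not met
10. broker supervision audit 65 days ago vs limit 60 → not met
Not met: 6 of 10

6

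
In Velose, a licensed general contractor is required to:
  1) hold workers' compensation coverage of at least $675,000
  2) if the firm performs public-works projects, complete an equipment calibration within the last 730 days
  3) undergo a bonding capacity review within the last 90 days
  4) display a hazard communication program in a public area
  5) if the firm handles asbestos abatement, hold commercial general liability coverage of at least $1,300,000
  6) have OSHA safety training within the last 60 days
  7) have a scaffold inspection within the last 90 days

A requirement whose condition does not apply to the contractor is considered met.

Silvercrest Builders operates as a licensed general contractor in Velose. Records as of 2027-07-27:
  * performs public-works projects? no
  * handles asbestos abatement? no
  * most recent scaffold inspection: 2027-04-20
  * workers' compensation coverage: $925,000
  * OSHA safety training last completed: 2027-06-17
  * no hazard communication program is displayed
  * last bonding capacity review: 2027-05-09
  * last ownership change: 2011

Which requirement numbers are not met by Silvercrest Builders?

4, 7

1. workers' compensation coverage $925,000 ≥ $675,000 → met
2. condition 'performs public-works projects' does not hold → requirement n/a → met
3. bonding capacity review 79 days ago vs limit 90 → met
4. hazard communication program absent → not met
5. condition 'handles asbestos abatement' does not hold → requirement n/a → met
6. OSHA safety training 40 days ago vs limit 60 → met
7. scaffold inspection 98 days ago vs limit 90 → not met
Not met: 4, 7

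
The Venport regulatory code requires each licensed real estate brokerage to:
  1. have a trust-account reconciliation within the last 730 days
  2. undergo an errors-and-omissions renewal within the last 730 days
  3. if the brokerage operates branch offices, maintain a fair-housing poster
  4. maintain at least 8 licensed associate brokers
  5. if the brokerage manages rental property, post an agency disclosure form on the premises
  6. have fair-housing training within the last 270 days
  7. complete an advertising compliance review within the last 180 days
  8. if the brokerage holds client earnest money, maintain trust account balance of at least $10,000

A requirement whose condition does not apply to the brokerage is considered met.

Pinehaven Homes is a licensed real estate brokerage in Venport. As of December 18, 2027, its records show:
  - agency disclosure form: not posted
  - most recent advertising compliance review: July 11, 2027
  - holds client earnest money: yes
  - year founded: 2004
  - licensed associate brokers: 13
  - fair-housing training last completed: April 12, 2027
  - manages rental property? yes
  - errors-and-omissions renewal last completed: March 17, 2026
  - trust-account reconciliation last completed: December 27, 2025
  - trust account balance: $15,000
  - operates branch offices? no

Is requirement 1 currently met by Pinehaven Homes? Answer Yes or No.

1. trust-account reconciliation 721 days ago vs limit 730 → met

Yes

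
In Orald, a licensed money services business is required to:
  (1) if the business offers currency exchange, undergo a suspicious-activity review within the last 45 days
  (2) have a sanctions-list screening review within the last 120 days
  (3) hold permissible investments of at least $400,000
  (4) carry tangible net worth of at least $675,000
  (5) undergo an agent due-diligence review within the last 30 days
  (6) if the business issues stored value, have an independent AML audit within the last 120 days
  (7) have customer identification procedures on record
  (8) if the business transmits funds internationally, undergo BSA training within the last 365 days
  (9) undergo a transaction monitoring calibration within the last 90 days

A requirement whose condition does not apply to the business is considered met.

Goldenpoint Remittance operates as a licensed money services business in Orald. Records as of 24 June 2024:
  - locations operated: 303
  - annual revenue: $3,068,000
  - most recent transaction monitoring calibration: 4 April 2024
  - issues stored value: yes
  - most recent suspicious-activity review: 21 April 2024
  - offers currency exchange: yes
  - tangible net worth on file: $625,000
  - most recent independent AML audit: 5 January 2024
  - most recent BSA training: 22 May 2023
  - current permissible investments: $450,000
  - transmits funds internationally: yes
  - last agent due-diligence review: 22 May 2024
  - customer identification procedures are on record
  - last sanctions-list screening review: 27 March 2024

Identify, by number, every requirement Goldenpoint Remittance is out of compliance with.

1. condition 'offers currency exchange' holds; suspicious-activity review 64 days ago vs limit 45 → not met
2. sanctions-list screening review 89 days ago vs limit 120 → met
3. permissible investments $450,000 ≥ $400,000 → met
4. tangible net worth $625,000 < $675,000 → not met
5. agent due-diligence review 33 days ago vs limit 30 → not met
6. condition 'issues stored value' holds; independent AML audit 171 days ago vs limit 120 → not met
7. customer identification procedures present → met
8. condition 'transmits funds internationally' holds; BSA training 399 days ago vs limit 365 → not met
9. transaction monitoring calibration 81 days ago vs limit 90 → met
Not met: 1, 4, 5, 6, 8

1, 4, 5, 6, 8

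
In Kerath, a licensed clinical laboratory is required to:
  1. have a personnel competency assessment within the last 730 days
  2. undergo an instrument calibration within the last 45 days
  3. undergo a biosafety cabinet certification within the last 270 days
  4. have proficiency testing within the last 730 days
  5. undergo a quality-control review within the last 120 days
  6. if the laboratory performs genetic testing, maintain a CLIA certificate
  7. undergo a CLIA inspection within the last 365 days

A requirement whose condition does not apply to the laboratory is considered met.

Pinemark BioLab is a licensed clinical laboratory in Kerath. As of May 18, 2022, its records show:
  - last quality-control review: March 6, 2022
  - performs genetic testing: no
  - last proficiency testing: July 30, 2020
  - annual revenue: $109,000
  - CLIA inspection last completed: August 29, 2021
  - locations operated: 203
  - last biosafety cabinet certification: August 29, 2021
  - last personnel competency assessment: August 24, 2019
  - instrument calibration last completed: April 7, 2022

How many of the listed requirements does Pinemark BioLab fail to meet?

1. personnel competency assessment 998 days ago vs limit 730 → not met
2. instrument calibration 41 days ago vs limit 45 → met
3. biosafety cabinet certification 262 days ago vs limit 270 → met
4. proficiency testing 657 days ago vs limit 730 → met
5. quality-control review 73 days ago vs limit 120 → met
6. condition 'performs genetic testing' does not hold → requirement n/a → met
7. CLIA inspection 262 days ago vs limit 365 → met
Not met: 1 of 7

1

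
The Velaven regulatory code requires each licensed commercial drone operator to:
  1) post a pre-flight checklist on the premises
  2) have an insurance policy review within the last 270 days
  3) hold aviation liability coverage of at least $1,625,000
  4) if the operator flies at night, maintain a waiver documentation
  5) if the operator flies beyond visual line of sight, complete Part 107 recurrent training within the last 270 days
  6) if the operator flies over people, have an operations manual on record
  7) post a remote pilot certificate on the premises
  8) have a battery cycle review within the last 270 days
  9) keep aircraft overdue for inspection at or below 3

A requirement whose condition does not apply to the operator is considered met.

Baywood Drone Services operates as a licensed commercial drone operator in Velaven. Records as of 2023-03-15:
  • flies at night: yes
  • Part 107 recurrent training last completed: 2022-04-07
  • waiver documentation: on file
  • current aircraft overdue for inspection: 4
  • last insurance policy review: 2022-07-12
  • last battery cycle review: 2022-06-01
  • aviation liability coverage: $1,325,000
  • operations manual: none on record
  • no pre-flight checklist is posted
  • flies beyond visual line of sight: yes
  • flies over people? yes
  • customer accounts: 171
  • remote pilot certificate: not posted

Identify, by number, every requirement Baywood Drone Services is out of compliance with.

1, 3, 5, 6, 7, 8, 9

1. pre-flight checklist absent → not met
2. insurance policy review 246 days ago vs limit 270 → met
3. aviation liability coverage $1,325,000 < $1,625,000 → not met
4. condition 'flies at night' holds; waiver documentation present → met
5. condition 'flies beyond visual line of sight' holds; Part 107 recurrent training 342 days ago vs limit 270 → not met
6. condition 'flies over people' holds; operations manual absent → not met
7. remote pilot certificate absent → not met
8. battery cycle review 287 days ago vs limit 270 → not met
9. aircraft overdue for inspection 4 > 3 → not met
Not met: 1, 3, 5, 6, 7, 8, 9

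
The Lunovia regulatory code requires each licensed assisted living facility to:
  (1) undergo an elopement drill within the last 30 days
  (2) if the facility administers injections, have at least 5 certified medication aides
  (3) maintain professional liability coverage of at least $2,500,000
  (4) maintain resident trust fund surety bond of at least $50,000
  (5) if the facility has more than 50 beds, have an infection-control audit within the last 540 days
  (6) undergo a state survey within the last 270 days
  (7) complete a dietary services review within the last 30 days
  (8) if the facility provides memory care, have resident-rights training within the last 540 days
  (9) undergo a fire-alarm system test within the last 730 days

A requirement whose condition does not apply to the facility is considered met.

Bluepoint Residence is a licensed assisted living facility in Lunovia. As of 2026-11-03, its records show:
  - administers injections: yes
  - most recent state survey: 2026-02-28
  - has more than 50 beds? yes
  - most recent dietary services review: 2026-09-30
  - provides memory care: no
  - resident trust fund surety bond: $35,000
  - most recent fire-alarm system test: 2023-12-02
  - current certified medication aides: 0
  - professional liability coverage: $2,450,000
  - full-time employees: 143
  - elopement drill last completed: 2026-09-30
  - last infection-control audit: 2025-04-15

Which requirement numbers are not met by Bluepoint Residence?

1. elopement drill 34 days ago vs limit 30 → not met
2. condition 'administers injections' holds; certified medication aides 0 < 5 → not met
3. professional liability coverage $2,450,000 < $2,500,000 → not met
4. resident trust fund surety bond $35,000 < $50,000 → not met
5. condition 'has more than 50 beds' holds; infection-control audit 567 days ago vs limit 540 → not met
6. state survey 248 days ago vs limit 270 → met
7. dietary services review 34 days ago vs limit 30 → not met
8. condition 'provides memory care' does not hold → requirement n/a → met
9. fire-alarm system test 1067 days ago vs limit 730 → not met
Not met: 1, 2, 3, 4, 5, 7, 9

1, 2, 3, 4, 5, 7, 9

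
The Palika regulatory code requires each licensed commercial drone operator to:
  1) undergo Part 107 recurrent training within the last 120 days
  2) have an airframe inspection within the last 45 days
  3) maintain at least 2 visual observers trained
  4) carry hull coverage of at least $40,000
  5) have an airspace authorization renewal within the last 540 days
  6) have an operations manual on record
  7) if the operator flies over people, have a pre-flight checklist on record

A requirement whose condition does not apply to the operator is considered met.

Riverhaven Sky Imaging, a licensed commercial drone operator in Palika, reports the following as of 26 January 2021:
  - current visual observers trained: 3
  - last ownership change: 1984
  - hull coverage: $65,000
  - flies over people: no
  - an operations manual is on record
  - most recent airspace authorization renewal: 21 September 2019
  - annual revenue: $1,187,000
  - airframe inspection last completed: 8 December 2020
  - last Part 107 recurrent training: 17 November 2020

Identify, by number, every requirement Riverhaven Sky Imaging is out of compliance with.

1. Part 107 recurrent training 70 days ago vs limit 120 → met
2. airframe inspection 49 days ago vs limit 45 → not met
3. visual observers trained 3 ≥ 2 → met
4. hull coverage $65,000 ≥ $40,000 → met
5. airspace authorization renewal 493 days ago vs limit 540 → met
6. operations manual present → met
7. condition 'flies over people' does not hold → requirement n/a → met
Not met: 2

2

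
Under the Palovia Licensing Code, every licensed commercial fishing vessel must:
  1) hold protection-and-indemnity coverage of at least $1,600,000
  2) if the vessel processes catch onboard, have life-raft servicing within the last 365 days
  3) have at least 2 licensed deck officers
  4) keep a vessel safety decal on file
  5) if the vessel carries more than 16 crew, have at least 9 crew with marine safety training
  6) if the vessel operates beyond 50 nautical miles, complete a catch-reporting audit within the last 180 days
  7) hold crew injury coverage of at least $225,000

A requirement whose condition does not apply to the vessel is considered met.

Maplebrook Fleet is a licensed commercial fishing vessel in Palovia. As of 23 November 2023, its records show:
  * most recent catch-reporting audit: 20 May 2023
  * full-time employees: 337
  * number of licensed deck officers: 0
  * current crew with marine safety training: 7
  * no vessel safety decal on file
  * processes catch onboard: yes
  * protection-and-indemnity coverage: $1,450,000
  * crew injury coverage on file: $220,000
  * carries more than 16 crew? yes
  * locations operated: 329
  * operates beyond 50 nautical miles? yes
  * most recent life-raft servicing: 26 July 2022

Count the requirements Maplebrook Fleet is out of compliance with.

1. protection-and-indemnity coverage $1,450,000 < $1,600,000 → not met
2. condition 'processes catch onboard' holds; life-raft servicing 485 days ago vs limit 365 → not met
3. licensed deck officers 0 < 2 → not met
4. vessel safety decal absent → not met
5. condition 'carries more than 16 crew' holds; crew with marine safety training 7 < 9 → not met
6. condition 'operates beyond 50 nautical miles' holds; catch-reporting audit 187 days ago vs limit 180 → not met
7. crew injury coverage $220,000 < $225,000 → not met
Not met: 7 of 7

7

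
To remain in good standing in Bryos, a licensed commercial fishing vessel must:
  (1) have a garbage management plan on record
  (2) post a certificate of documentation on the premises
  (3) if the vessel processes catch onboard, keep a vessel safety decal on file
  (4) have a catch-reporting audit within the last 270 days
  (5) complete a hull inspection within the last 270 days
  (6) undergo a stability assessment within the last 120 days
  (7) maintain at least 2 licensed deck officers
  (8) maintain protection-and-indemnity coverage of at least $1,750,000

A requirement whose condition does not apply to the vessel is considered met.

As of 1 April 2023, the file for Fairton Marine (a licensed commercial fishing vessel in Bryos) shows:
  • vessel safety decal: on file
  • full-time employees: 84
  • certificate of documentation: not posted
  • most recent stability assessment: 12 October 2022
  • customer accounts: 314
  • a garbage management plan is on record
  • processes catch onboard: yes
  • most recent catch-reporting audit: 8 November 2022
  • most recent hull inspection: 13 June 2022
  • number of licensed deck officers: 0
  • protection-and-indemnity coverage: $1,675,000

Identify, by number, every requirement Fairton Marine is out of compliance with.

2, 5, 6, 7, 8

1. garbage management plan present → met
2. certificate of documentation absent → not met
3. condition 'processes catch onboard' holds; vessel safety decal present → met
4. catch-reporting audit 144 days ago vs limit 270 → met
5. hull inspection 292 days ago vs limit 270 → not met
6. stability assessment 171 days ago vs limit 120 → not met
7. licensed deck officers 0 < 2 → not met
8. protection-and-indemnity coverage $1,675,000 < $1,750,000 → not met
Not met: 2, 5, 6, 7, 8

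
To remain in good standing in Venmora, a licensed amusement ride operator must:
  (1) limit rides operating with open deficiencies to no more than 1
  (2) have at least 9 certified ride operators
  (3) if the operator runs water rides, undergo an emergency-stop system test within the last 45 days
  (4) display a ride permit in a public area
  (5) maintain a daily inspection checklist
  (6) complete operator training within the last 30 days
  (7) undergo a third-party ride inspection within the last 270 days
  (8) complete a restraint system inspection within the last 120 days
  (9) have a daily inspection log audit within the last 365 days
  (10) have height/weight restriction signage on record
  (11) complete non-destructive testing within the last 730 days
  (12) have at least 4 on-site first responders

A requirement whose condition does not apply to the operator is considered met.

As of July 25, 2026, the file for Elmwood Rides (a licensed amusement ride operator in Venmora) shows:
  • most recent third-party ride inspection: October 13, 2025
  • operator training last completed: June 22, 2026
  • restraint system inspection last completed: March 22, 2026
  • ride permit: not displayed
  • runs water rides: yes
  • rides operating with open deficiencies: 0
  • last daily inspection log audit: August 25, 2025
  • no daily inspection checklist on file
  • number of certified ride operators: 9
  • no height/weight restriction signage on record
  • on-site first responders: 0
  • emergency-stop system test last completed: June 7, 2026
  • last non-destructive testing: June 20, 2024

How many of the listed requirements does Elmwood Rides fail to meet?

1. rides operating with open deficiencies 0 ≤ 1 → met
2. certified ride operators 9 ≥ 9 → met
3. condition 'runs water rides' holds; emergency-stop system test 48 days ago vs limit 45 → not met
4. ride permit absent → not met
5. daily inspection checklist absent → not met
6. operator training 33 days ago vs limit 30 → not met
7. third-party ride inspection 285 days ago vs limit 270 → not met
8. restraint system inspection 125 days ago vs limit 120 → not met
9. daily inspection log audit 334 days ago vs limit 365 → met
10. height/weight restriction signage absent → not met
11. non-destructive testing 765 days ago vs limit 730 → not met
12. on-site first responders 0 < 4 → not met
Not met: 9 of 12

9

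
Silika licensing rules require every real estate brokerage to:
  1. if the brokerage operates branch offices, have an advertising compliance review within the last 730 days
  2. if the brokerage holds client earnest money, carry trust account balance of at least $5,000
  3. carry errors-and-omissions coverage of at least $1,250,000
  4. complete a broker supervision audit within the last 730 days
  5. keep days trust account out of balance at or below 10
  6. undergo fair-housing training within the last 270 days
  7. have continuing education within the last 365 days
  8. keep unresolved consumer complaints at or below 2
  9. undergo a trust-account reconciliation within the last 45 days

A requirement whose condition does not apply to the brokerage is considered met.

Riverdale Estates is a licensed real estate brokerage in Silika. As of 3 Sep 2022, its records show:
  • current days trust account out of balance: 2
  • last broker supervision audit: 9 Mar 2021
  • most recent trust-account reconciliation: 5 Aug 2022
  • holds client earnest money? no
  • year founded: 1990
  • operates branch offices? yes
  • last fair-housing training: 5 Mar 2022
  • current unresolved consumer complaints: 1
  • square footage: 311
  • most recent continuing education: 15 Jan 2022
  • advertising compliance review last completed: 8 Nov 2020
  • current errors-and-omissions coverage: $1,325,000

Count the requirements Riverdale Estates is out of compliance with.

0

1. condition 'operates branch offices' holds; advertising compliance review 664 days ago vs limit 730 → met
2. condition 'holds client earnest money' does not hold → requirement n/a → met
3. errors-and-omissions coverage $1,325,000 ≥ $1,250,000 → met
4. broker supervision audit 543 days ago vs limit 730 → met
5. days trust account out of balance 2 ≤ 10 → met
6. fair-housing training 182 days ago vs limit 270 → met
7. continuing education 231 days ago vs limit 365 → met
8. unresolved consumer complaints 1 ≤ 2 → met
9. trust-account reconciliation 29 days ago vs limit 45 → met
Not met: 0 of 9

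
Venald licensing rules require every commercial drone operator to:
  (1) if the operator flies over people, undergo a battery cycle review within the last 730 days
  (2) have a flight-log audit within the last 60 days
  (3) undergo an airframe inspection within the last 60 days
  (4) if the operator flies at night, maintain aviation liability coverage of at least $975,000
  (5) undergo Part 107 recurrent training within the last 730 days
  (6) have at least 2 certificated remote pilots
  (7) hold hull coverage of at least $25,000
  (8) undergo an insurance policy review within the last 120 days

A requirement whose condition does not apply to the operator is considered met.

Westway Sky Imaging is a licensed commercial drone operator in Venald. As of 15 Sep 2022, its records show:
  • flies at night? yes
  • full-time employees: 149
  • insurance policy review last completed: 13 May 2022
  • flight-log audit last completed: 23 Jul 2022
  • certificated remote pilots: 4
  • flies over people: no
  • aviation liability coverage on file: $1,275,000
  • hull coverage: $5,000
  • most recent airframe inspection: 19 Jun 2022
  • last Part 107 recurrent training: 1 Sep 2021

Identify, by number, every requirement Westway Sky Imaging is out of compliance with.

1. condition 'flies over people' does not hold → requirement n/a → met
2. flight-log audit 54 days ago vs limit 60 → met
3. airframe inspection 88 days ago vs limit 60 → not met
4. condition 'flies at night' holds; aviation liability coverage $1,275,000 ≥ $975,000 → met
5. Part 107 recurrent training 379 days ago vs limit 730 → met
6. certificated remote pilots 4 ≥ 2 → met
7. hull coverage $5,000 < $25,000 → not met
8. insurance policy review 125 days ago vs limit 120 → not met
Not met: 3, 7, 8

3, 7, 8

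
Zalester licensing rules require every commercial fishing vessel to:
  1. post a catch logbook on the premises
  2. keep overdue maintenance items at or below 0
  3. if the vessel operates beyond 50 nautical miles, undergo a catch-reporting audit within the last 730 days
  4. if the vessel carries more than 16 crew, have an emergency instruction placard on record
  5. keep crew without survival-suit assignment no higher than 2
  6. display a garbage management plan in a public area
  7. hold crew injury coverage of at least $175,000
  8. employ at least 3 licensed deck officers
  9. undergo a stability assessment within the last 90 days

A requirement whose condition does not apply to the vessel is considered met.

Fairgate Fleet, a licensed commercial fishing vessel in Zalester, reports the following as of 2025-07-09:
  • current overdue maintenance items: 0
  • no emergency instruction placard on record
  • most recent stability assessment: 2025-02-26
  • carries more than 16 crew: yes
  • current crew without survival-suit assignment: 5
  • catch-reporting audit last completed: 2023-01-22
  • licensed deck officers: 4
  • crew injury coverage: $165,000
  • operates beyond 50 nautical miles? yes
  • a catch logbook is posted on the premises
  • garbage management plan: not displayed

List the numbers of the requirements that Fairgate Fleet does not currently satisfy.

3, 4, 5, 6, 7, 9

1. catch logbook present → met
2. overdue maintenance items 0 ≤ 0 → met
3. condition 'operates beyond 50 nautical miles' holds; catch-reporting audit 899 days ago vs limit 730 → not met
4. condition 'carries more than 16 crew' holds; emergency instruction placard absent → not met
5. crew without survival-suit assignment 5 > 2 → not met
6. garbage management plan absent → not met
7. crew injury coverage $165,000 < $175,000 → not met
8. licensed deck officers 4 ≥ 3 → met
9. stability assessment 133 days ago vs limit 90 → not met
Not met: 3, 4, 5, 6, 7, 9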